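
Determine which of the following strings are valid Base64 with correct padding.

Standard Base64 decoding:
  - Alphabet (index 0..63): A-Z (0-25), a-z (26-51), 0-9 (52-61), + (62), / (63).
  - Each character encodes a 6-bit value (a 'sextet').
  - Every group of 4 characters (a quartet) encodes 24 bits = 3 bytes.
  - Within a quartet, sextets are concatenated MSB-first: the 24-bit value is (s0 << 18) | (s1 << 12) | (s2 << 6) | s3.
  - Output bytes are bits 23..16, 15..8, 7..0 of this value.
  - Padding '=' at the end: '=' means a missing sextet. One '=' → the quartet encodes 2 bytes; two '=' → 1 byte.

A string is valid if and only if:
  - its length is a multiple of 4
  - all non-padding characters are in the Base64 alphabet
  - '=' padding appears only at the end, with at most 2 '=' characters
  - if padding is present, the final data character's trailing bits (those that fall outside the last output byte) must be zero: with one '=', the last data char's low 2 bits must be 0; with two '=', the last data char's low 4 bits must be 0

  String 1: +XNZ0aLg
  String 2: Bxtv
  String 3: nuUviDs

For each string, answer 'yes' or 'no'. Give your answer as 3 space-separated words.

Answer: yes yes no

Derivation:
String 1: '+XNZ0aLg' → valid
String 2: 'Bxtv' → valid
String 3: 'nuUviDs' → invalid (len=7 not mult of 4)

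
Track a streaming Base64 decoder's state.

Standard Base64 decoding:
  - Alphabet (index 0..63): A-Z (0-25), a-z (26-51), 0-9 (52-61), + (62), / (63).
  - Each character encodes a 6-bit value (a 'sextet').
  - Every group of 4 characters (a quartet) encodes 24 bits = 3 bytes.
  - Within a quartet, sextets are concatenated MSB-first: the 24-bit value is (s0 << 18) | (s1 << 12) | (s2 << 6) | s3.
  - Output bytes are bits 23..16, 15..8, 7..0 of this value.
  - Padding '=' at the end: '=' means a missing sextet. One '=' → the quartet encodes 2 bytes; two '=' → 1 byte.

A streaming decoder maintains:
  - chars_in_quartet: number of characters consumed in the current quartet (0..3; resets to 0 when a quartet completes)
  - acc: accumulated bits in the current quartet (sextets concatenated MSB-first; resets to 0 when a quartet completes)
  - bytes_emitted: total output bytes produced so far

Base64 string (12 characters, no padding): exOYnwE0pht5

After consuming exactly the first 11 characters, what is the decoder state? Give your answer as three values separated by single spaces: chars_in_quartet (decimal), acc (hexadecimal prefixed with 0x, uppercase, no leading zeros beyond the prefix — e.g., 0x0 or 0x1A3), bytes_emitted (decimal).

After char 0 ('e'=30): chars_in_quartet=1 acc=0x1E bytes_emitted=0
After char 1 ('x'=49): chars_in_quartet=2 acc=0x7B1 bytes_emitted=0
After char 2 ('O'=14): chars_in_quartet=3 acc=0x1EC4E bytes_emitted=0
After char 3 ('Y'=24): chars_in_quartet=4 acc=0x7B1398 -> emit 7B 13 98, reset; bytes_emitted=3
After char 4 ('n'=39): chars_in_quartet=1 acc=0x27 bytes_emitted=3
After char 5 ('w'=48): chars_in_quartet=2 acc=0x9F0 bytes_emitted=3
After char 6 ('E'=4): chars_in_quartet=3 acc=0x27C04 bytes_emitted=3
After char 7 ('0'=52): chars_in_quartet=4 acc=0x9F0134 -> emit 9F 01 34, reset; bytes_emitted=6
After char 8 ('p'=41): chars_in_quartet=1 acc=0x29 bytes_emitted=6
After char 9 ('h'=33): chars_in_quartet=2 acc=0xA61 bytes_emitted=6
After char 10 ('t'=45): chars_in_quartet=3 acc=0x2986D bytes_emitted=6

Answer: 3 0x2986D 6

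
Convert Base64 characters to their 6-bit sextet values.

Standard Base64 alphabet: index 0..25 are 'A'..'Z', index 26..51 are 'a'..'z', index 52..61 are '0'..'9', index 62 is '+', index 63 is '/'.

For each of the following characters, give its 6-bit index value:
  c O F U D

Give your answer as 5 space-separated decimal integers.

Answer: 28 14 5 20 3

Derivation:
'c': a..z range, 26 + ord('c') − ord('a') = 28
'O': A..Z range, ord('O') − ord('A') = 14
'F': A..Z range, ord('F') − ord('A') = 5
'U': A..Z range, ord('U') − ord('A') = 20
'D': A..Z range, ord('D') − ord('A') = 3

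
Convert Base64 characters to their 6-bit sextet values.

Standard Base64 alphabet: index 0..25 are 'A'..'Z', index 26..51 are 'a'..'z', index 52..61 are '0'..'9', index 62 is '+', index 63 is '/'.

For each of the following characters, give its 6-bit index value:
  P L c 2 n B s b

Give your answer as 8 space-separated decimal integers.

Answer: 15 11 28 54 39 1 44 27

Derivation:
'P': A..Z range, ord('P') − ord('A') = 15
'L': A..Z range, ord('L') − ord('A') = 11
'c': a..z range, 26 + ord('c') − ord('a') = 28
'2': 0..9 range, 52 + ord('2') − ord('0') = 54
'n': a..z range, 26 + ord('n') − ord('a') = 39
'B': A..Z range, ord('B') − ord('A') = 1
's': a..z range, 26 + ord('s') − ord('a') = 44
'b': a..z range, 26 + ord('b') − ord('a') = 27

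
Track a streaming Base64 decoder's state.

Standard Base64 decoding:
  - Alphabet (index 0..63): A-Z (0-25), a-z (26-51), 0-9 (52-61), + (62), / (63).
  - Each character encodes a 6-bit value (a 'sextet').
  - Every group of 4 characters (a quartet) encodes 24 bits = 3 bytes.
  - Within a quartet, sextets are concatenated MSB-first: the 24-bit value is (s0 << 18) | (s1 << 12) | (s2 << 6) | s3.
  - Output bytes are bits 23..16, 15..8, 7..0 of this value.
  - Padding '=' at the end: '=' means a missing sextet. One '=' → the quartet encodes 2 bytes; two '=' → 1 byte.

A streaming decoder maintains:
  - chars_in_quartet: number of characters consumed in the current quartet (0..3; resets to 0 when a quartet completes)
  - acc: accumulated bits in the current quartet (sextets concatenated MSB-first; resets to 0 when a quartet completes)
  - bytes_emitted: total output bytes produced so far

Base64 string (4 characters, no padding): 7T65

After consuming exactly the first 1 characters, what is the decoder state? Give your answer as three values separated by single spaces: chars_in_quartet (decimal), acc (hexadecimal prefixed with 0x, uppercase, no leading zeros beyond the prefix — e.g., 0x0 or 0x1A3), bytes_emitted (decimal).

Answer: 1 0x3B 0

Derivation:
After char 0 ('7'=59): chars_in_quartet=1 acc=0x3B bytes_emitted=0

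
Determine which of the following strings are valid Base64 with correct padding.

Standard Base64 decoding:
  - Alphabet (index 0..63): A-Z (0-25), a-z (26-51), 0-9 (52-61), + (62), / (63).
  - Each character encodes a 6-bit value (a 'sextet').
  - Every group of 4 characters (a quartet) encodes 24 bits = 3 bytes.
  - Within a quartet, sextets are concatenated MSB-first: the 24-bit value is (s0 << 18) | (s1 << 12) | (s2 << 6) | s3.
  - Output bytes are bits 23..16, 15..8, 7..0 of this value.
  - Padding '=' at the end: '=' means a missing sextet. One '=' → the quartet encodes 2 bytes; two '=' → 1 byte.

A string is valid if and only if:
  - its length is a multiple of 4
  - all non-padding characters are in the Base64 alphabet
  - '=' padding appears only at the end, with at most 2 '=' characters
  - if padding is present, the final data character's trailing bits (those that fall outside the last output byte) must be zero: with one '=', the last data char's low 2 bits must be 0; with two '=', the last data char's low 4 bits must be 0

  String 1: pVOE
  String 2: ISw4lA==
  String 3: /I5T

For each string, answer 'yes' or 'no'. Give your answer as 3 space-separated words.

Answer: yes yes yes

Derivation:
String 1: 'pVOE' → valid
String 2: 'ISw4lA==' → valid
String 3: '/I5T' → valid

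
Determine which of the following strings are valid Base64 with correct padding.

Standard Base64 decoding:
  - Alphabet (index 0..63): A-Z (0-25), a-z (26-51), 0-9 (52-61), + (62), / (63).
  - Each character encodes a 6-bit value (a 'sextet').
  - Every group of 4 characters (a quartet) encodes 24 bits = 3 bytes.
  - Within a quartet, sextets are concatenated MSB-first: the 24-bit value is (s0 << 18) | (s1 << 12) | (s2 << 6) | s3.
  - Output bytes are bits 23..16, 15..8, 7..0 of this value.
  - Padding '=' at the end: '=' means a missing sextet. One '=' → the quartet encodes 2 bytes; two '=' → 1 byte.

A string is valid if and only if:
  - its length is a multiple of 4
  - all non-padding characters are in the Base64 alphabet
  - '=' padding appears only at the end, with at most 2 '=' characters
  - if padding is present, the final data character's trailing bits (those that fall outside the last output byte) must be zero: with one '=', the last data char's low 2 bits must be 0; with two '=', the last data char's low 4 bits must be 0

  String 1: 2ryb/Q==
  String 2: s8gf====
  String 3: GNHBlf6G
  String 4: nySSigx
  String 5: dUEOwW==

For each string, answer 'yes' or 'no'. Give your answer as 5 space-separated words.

Answer: yes no yes no no

Derivation:
String 1: '2ryb/Q==' → valid
String 2: 's8gf====' → invalid (4 pad chars (max 2))
String 3: 'GNHBlf6G' → valid
String 4: 'nySSigx' → invalid (len=7 not mult of 4)
String 5: 'dUEOwW==' → invalid (bad trailing bits)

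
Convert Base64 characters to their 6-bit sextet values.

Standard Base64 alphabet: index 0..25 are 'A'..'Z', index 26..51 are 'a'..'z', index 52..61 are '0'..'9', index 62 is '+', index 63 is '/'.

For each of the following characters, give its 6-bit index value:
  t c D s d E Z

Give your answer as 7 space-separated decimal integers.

't': a..z range, 26 + ord('t') − ord('a') = 45
'c': a..z range, 26 + ord('c') − ord('a') = 28
'D': A..Z range, ord('D') − ord('A') = 3
's': a..z range, 26 + ord('s') − ord('a') = 44
'd': a..z range, 26 + ord('d') − ord('a') = 29
'E': A..Z range, ord('E') − ord('A') = 4
'Z': A..Z range, ord('Z') − ord('A') = 25

Answer: 45 28 3 44 29 4 25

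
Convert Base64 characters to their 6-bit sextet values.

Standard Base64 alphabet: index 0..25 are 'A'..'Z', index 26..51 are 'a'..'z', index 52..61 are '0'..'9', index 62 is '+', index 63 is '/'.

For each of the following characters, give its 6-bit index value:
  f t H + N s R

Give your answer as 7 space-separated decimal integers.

Answer: 31 45 7 62 13 44 17

Derivation:
'f': a..z range, 26 + ord('f') − ord('a') = 31
't': a..z range, 26 + ord('t') − ord('a') = 45
'H': A..Z range, ord('H') − ord('A') = 7
'+': index 62
'N': A..Z range, ord('N') − ord('A') = 13
's': a..z range, 26 + ord('s') − ord('a') = 44
'R': A..Z range, ord('R') − ord('A') = 17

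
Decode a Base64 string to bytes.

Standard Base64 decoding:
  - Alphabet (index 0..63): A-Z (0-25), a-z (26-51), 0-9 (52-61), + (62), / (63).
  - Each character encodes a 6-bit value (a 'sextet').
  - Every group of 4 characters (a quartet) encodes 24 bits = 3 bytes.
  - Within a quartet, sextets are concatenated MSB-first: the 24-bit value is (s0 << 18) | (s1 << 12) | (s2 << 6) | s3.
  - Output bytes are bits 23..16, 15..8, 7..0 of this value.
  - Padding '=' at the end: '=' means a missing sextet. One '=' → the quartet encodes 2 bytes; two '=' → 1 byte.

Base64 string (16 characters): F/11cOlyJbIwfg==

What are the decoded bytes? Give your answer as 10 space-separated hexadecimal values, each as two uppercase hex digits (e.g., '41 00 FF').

Answer: 17 FD 75 70 E9 72 25 B2 30 7E

Derivation:
After char 0 ('F'=5): chars_in_quartet=1 acc=0x5 bytes_emitted=0
After char 1 ('/'=63): chars_in_quartet=2 acc=0x17F bytes_emitted=0
After char 2 ('1'=53): chars_in_quartet=3 acc=0x5FF5 bytes_emitted=0
After char 3 ('1'=53): chars_in_quartet=4 acc=0x17FD75 -> emit 17 FD 75, reset; bytes_emitted=3
After char 4 ('c'=28): chars_in_quartet=1 acc=0x1C bytes_emitted=3
After char 5 ('O'=14): chars_in_quartet=2 acc=0x70E bytes_emitted=3
After char 6 ('l'=37): chars_in_quartet=3 acc=0x1C3A5 bytes_emitted=3
After char 7 ('y'=50): chars_in_quartet=4 acc=0x70E972 -> emit 70 E9 72, reset; bytes_emitted=6
After char 8 ('J'=9): chars_in_quartet=1 acc=0x9 bytes_emitted=6
After char 9 ('b'=27): chars_in_quartet=2 acc=0x25B bytes_emitted=6
After char 10 ('I'=8): chars_in_quartet=3 acc=0x96C8 bytes_emitted=6
After char 11 ('w'=48): chars_in_quartet=4 acc=0x25B230 -> emit 25 B2 30, reset; bytes_emitted=9
After char 12 ('f'=31): chars_in_quartet=1 acc=0x1F bytes_emitted=9
After char 13 ('g'=32): chars_in_quartet=2 acc=0x7E0 bytes_emitted=9
Padding '==': partial quartet acc=0x7E0 -> emit 7E; bytes_emitted=10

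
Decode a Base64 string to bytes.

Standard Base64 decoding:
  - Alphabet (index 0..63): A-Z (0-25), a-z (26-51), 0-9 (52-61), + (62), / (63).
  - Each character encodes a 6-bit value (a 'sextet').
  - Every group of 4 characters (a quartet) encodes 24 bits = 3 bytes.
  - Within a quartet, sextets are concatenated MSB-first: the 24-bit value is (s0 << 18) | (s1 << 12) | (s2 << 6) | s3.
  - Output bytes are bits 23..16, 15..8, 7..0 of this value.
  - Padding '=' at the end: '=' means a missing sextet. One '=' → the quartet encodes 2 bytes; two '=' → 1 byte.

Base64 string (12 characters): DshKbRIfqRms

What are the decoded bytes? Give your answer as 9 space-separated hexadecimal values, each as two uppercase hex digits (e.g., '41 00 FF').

After char 0 ('D'=3): chars_in_quartet=1 acc=0x3 bytes_emitted=0
After char 1 ('s'=44): chars_in_quartet=2 acc=0xEC bytes_emitted=0
After char 2 ('h'=33): chars_in_quartet=3 acc=0x3B21 bytes_emitted=0
After char 3 ('K'=10): chars_in_quartet=4 acc=0xEC84A -> emit 0E C8 4A, reset; bytes_emitted=3
After char 4 ('b'=27): chars_in_quartet=1 acc=0x1B bytes_emitted=3
After char 5 ('R'=17): chars_in_quartet=2 acc=0x6D1 bytes_emitted=3
After char 6 ('I'=8): chars_in_quartet=3 acc=0x1B448 bytes_emitted=3
After char 7 ('f'=31): chars_in_quartet=4 acc=0x6D121F -> emit 6D 12 1F, reset; bytes_emitted=6
After char 8 ('q'=42): chars_in_quartet=1 acc=0x2A bytes_emitted=6
After char 9 ('R'=17): chars_in_quartet=2 acc=0xA91 bytes_emitted=6
After char 10 ('m'=38): chars_in_quartet=3 acc=0x2A466 bytes_emitted=6
After char 11 ('s'=44): chars_in_quartet=4 acc=0xA919AC -> emit A9 19 AC, reset; bytes_emitted=9

Answer: 0E C8 4A 6D 12 1F A9 19 AC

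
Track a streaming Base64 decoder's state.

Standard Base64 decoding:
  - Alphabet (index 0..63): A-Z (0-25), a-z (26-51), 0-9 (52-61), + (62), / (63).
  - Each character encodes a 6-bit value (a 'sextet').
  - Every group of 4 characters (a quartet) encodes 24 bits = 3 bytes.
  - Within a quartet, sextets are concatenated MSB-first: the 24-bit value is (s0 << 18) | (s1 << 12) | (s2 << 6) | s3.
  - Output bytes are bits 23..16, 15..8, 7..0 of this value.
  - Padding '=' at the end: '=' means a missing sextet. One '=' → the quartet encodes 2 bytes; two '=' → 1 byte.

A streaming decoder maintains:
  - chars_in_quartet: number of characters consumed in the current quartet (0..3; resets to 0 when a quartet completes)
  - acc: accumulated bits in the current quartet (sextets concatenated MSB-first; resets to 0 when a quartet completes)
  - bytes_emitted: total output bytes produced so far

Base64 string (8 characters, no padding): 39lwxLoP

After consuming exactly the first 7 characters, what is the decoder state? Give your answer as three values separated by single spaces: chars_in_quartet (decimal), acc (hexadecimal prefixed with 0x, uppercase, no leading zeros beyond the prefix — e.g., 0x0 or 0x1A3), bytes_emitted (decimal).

Answer: 3 0x312E8 3

Derivation:
After char 0 ('3'=55): chars_in_quartet=1 acc=0x37 bytes_emitted=0
After char 1 ('9'=61): chars_in_quartet=2 acc=0xDFD bytes_emitted=0
After char 2 ('l'=37): chars_in_quartet=3 acc=0x37F65 bytes_emitted=0
After char 3 ('w'=48): chars_in_quartet=4 acc=0xDFD970 -> emit DF D9 70, reset; bytes_emitted=3
After char 4 ('x'=49): chars_in_quartet=1 acc=0x31 bytes_emitted=3
After char 5 ('L'=11): chars_in_quartet=2 acc=0xC4B bytes_emitted=3
After char 6 ('o'=40): chars_in_quartet=3 acc=0x312E8 bytes_emitted=3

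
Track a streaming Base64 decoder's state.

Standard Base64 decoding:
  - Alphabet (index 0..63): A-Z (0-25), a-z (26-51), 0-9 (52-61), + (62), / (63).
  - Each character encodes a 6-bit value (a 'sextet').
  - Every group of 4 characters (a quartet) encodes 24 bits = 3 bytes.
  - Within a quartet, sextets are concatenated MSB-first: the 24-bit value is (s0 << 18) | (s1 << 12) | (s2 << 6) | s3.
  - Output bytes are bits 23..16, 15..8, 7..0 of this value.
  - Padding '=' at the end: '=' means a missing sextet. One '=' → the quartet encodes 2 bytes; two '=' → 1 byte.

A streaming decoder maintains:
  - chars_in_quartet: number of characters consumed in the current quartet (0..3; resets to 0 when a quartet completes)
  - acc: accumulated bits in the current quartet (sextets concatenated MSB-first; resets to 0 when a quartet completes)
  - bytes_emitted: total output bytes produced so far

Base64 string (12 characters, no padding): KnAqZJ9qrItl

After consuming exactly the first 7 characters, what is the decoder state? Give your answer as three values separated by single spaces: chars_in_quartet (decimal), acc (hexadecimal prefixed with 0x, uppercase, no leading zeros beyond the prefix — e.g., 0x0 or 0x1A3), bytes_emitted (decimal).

Answer: 3 0x1927D 3

Derivation:
After char 0 ('K'=10): chars_in_quartet=1 acc=0xA bytes_emitted=0
After char 1 ('n'=39): chars_in_quartet=2 acc=0x2A7 bytes_emitted=0
After char 2 ('A'=0): chars_in_quartet=3 acc=0xA9C0 bytes_emitted=0
After char 3 ('q'=42): chars_in_quartet=4 acc=0x2A702A -> emit 2A 70 2A, reset; bytes_emitted=3
After char 4 ('Z'=25): chars_in_quartet=1 acc=0x19 bytes_emitted=3
After char 5 ('J'=9): chars_in_quartet=2 acc=0x649 bytes_emitted=3
After char 6 ('9'=61): chars_in_quartet=3 acc=0x1927D bytes_emitted=3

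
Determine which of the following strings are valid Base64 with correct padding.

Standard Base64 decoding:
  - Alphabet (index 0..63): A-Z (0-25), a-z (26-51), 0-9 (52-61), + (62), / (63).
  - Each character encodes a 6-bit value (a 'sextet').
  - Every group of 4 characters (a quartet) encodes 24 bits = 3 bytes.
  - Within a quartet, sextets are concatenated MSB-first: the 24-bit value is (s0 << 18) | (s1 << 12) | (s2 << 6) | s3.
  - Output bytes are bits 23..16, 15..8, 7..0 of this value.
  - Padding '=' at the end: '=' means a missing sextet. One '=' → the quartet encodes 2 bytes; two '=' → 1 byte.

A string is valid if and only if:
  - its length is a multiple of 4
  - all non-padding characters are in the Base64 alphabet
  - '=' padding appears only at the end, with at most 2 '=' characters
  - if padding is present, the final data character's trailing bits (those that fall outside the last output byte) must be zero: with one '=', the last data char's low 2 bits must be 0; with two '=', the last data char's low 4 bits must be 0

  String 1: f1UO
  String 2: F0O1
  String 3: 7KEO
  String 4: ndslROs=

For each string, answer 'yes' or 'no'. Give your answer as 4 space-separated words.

Answer: yes yes yes yes

Derivation:
String 1: 'f1UO' → valid
String 2: 'F0O1' → valid
String 3: '7KEO' → valid
String 4: 'ndslROs=' → valid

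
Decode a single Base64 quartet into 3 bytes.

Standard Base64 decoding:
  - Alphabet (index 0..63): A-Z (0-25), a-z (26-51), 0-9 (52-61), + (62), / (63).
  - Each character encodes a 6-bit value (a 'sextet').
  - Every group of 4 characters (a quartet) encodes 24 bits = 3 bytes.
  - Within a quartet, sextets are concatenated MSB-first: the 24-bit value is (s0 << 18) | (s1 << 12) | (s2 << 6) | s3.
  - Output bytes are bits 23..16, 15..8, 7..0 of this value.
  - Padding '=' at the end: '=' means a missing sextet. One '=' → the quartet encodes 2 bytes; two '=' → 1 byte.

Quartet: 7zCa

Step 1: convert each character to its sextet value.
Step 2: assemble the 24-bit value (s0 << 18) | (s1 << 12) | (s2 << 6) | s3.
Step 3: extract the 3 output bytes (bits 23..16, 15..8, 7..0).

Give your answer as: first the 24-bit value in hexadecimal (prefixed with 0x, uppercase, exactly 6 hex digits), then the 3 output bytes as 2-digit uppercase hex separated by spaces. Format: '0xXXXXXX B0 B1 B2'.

Sextets: 7=59, z=51, C=2, a=26
24-bit: (59<<18) | (51<<12) | (2<<6) | 26
      = 0xEC0000 | 0x033000 | 0x000080 | 0x00001A
      = 0xEF309A
Bytes: (v>>16)&0xFF=EF, (v>>8)&0xFF=30, v&0xFF=9A

Answer: 0xEF309A EF 30 9A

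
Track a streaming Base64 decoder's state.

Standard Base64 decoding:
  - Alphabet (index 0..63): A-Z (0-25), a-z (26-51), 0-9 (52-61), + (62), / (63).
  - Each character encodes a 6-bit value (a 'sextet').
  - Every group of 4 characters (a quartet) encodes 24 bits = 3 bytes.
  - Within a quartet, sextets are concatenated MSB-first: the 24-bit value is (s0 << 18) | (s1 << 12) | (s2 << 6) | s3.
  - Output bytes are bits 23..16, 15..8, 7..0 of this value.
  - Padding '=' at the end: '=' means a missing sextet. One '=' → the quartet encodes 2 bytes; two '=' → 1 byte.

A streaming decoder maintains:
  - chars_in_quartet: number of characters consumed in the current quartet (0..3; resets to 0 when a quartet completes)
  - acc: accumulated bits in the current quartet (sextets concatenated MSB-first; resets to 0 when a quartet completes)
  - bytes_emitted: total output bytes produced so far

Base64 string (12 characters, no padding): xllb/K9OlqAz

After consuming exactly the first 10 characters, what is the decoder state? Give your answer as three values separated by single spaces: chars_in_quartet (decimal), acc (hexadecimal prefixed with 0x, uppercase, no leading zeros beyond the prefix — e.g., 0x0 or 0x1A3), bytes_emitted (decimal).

After char 0 ('x'=49): chars_in_quartet=1 acc=0x31 bytes_emitted=0
After char 1 ('l'=37): chars_in_quartet=2 acc=0xC65 bytes_emitted=0
After char 2 ('l'=37): chars_in_quartet=3 acc=0x31965 bytes_emitted=0
After char 3 ('b'=27): chars_in_quartet=4 acc=0xC6595B -> emit C6 59 5B, reset; bytes_emitted=3
After char 4 ('/'=63): chars_in_quartet=1 acc=0x3F bytes_emitted=3
After char 5 ('K'=10): chars_in_quartet=2 acc=0xFCA bytes_emitted=3
After char 6 ('9'=61): chars_in_quartet=3 acc=0x3F2BD bytes_emitted=3
After char 7 ('O'=14): chars_in_quartet=4 acc=0xFCAF4E -> emit FC AF 4E, reset; bytes_emitted=6
After char 8 ('l'=37): chars_in_quartet=1 acc=0x25 bytes_emitted=6
After char 9 ('q'=42): chars_in_quartet=2 acc=0x96A bytes_emitted=6

Answer: 2 0x96A 6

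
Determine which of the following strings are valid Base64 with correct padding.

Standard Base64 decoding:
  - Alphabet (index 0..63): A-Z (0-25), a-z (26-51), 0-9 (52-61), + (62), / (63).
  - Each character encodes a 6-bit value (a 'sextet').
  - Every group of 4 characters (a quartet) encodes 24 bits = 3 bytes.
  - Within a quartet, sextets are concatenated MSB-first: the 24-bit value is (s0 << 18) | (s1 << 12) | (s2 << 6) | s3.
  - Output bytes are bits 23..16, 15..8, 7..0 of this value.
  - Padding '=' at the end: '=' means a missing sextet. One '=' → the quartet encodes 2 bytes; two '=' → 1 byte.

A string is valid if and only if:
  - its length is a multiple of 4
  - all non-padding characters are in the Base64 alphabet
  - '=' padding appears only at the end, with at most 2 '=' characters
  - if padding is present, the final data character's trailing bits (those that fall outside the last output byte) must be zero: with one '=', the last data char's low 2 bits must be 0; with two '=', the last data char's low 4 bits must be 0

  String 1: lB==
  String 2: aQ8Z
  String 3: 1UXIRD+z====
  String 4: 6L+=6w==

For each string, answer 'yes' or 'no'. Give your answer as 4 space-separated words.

Answer: no yes no no

Derivation:
String 1: 'lB==' → invalid (bad trailing bits)
String 2: 'aQ8Z' → valid
String 3: '1UXIRD+z====' → invalid (4 pad chars (max 2))
String 4: '6L+=6w==' → invalid (bad char(s): ['=']; '=' in middle)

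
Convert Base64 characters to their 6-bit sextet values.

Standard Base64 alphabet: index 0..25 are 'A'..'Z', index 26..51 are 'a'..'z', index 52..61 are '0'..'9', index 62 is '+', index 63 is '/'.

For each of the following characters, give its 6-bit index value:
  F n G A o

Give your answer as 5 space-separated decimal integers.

Answer: 5 39 6 0 40

Derivation:
'F': A..Z range, ord('F') − ord('A') = 5
'n': a..z range, 26 + ord('n') − ord('a') = 39
'G': A..Z range, ord('G') − ord('A') = 6
'A': A..Z range, ord('A') − ord('A') = 0
'o': a..z range, 26 + ord('o') − ord('a') = 40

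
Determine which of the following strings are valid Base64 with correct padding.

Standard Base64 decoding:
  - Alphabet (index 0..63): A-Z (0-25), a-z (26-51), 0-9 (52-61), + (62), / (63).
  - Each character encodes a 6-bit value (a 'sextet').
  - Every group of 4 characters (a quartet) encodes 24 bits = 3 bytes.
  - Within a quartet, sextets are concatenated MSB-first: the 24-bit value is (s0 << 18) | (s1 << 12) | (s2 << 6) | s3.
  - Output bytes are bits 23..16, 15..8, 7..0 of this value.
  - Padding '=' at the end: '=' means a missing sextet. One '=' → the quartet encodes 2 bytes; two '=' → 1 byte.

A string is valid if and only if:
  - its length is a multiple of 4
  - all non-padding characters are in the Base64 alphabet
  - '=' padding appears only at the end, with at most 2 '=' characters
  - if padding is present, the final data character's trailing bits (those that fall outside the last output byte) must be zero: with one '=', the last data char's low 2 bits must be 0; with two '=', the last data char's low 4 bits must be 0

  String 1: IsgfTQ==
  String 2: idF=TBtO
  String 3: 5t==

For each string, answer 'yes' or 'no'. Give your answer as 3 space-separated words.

Answer: yes no no

Derivation:
String 1: 'IsgfTQ==' → valid
String 2: 'idF=TBtO' → invalid (bad char(s): ['=']; '=' in middle)
String 3: '5t==' → invalid (bad trailing bits)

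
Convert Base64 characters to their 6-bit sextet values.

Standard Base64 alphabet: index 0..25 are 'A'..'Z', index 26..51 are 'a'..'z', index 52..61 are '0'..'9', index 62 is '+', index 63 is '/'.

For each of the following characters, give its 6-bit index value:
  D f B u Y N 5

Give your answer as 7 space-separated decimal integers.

Answer: 3 31 1 46 24 13 57

Derivation:
'D': A..Z range, ord('D') − ord('A') = 3
'f': a..z range, 26 + ord('f') − ord('a') = 31
'B': A..Z range, ord('B') − ord('A') = 1
'u': a..z range, 26 + ord('u') − ord('a') = 46
'Y': A..Z range, ord('Y') − ord('A') = 24
'N': A..Z range, ord('N') − ord('A') = 13
'5': 0..9 range, 52 + ord('5') − ord('0') = 57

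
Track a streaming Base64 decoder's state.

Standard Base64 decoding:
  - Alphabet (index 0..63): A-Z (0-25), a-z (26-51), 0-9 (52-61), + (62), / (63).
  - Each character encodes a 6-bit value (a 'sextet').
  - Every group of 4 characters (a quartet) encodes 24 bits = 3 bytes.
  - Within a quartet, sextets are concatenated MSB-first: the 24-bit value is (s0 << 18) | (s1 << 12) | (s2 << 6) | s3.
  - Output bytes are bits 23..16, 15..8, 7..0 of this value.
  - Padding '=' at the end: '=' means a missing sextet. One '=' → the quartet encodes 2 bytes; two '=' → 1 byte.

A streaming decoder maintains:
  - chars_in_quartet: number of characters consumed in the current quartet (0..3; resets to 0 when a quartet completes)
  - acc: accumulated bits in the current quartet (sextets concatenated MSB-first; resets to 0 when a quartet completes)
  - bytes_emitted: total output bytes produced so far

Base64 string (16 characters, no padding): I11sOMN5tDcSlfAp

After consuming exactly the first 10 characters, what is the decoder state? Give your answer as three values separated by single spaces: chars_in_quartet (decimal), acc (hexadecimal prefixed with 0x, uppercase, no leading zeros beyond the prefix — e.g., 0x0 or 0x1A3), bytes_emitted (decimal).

Answer: 2 0xB43 6

Derivation:
After char 0 ('I'=8): chars_in_quartet=1 acc=0x8 bytes_emitted=0
After char 1 ('1'=53): chars_in_quartet=2 acc=0x235 bytes_emitted=0
After char 2 ('1'=53): chars_in_quartet=3 acc=0x8D75 bytes_emitted=0
After char 3 ('s'=44): chars_in_quartet=4 acc=0x235D6C -> emit 23 5D 6C, reset; bytes_emitted=3
After char 4 ('O'=14): chars_in_quartet=1 acc=0xE bytes_emitted=3
After char 5 ('M'=12): chars_in_quartet=2 acc=0x38C bytes_emitted=3
After char 6 ('N'=13): chars_in_quartet=3 acc=0xE30D bytes_emitted=3
After char 7 ('5'=57): chars_in_quartet=4 acc=0x38C379 -> emit 38 C3 79, reset; bytes_emitted=6
After char 8 ('t'=45): chars_in_quartet=1 acc=0x2D bytes_emitted=6
After char 9 ('D'=3): chars_in_quartet=2 acc=0xB43 bytes_emitted=6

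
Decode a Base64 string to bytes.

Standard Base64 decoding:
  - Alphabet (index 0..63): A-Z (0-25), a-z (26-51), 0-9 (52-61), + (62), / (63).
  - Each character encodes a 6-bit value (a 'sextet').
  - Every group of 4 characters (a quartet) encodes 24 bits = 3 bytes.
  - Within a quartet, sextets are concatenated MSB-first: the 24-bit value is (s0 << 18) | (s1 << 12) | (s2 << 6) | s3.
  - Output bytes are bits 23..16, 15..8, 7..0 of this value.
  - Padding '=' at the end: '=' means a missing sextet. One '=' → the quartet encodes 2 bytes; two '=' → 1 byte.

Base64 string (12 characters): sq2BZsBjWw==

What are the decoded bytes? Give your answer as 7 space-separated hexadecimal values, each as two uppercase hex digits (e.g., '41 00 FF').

Answer: B2 AD 81 66 C0 63 5B

Derivation:
After char 0 ('s'=44): chars_in_quartet=1 acc=0x2C bytes_emitted=0
After char 1 ('q'=42): chars_in_quartet=2 acc=0xB2A bytes_emitted=0
After char 2 ('2'=54): chars_in_quartet=3 acc=0x2CAB6 bytes_emitted=0
After char 3 ('B'=1): chars_in_quartet=4 acc=0xB2AD81 -> emit B2 AD 81, reset; bytes_emitted=3
After char 4 ('Z'=25): chars_in_quartet=1 acc=0x19 bytes_emitted=3
After char 5 ('s'=44): chars_in_quartet=2 acc=0x66C bytes_emitted=3
After char 6 ('B'=1): chars_in_quartet=3 acc=0x19B01 bytes_emitted=3
After char 7 ('j'=35): chars_in_quartet=4 acc=0x66C063 -> emit 66 C0 63, reset; bytes_emitted=6
After char 8 ('W'=22): chars_in_quartet=1 acc=0x16 bytes_emitted=6
After char 9 ('w'=48): chars_in_quartet=2 acc=0x5B0 bytes_emitted=6
Padding '==': partial quartet acc=0x5B0 -> emit 5B; bytes_emitted=7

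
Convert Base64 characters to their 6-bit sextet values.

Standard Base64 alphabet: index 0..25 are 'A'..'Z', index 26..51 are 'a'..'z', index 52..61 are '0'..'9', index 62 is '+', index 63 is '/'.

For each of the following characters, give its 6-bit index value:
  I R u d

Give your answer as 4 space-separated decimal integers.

Answer: 8 17 46 29

Derivation:
'I': A..Z range, ord('I') − ord('A') = 8
'R': A..Z range, ord('R') − ord('A') = 17
'u': a..z range, 26 + ord('u') − ord('a') = 46
'd': a..z range, 26 + ord('d') − ord('a') = 29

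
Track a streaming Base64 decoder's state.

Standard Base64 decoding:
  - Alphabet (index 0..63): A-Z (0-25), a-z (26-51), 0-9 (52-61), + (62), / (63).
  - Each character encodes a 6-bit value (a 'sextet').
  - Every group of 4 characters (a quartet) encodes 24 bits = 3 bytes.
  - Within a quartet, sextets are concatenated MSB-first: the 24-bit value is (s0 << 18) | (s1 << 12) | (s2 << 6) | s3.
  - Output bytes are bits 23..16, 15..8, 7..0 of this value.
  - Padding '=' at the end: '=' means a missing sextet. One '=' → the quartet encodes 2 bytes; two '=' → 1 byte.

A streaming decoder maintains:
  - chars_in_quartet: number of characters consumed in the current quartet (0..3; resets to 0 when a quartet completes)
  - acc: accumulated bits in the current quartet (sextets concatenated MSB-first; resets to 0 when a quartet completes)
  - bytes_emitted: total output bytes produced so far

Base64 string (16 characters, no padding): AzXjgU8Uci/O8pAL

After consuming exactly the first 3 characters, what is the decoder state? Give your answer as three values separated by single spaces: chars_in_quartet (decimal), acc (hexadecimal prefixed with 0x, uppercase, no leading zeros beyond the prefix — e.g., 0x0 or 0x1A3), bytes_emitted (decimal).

Answer: 3 0xCD7 0

Derivation:
After char 0 ('A'=0): chars_in_quartet=1 acc=0x0 bytes_emitted=0
After char 1 ('z'=51): chars_in_quartet=2 acc=0x33 bytes_emitted=0
After char 2 ('X'=23): chars_in_quartet=3 acc=0xCD7 bytes_emitted=0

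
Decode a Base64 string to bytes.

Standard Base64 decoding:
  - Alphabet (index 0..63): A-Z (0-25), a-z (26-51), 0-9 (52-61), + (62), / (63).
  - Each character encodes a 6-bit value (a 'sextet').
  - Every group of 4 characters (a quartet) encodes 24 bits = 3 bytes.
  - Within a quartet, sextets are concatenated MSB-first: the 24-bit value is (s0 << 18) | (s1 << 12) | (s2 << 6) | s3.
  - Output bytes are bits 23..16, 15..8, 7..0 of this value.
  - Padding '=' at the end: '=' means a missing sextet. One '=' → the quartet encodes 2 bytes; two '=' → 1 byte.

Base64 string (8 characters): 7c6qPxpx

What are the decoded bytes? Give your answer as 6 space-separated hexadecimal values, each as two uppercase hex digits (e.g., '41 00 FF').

After char 0 ('7'=59): chars_in_quartet=1 acc=0x3B bytes_emitted=0
After char 1 ('c'=28): chars_in_quartet=2 acc=0xEDC bytes_emitted=0
After char 2 ('6'=58): chars_in_quartet=3 acc=0x3B73A bytes_emitted=0
After char 3 ('q'=42): chars_in_quartet=4 acc=0xEDCEAA -> emit ED CE AA, reset; bytes_emitted=3
After char 4 ('P'=15): chars_in_quartet=1 acc=0xF bytes_emitted=3
After char 5 ('x'=49): chars_in_quartet=2 acc=0x3F1 bytes_emitted=3
After char 6 ('p'=41): chars_in_quartet=3 acc=0xFC69 bytes_emitted=3
After char 7 ('x'=49): chars_in_quartet=4 acc=0x3F1A71 -> emit 3F 1A 71, reset; bytes_emitted=6

Answer: ED CE AA 3F 1A 71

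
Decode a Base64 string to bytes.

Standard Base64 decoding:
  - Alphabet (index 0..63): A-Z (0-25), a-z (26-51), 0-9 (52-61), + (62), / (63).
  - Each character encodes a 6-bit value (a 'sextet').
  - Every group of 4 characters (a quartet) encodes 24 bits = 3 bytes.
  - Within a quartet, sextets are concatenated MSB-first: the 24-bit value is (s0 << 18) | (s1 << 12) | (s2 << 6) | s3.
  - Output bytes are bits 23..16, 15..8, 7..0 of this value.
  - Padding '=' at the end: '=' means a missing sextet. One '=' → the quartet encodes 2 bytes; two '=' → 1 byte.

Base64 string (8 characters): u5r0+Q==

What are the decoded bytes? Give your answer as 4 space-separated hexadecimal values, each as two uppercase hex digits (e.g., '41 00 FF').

After char 0 ('u'=46): chars_in_quartet=1 acc=0x2E bytes_emitted=0
After char 1 ('5'=57): chars_in_quartet=2 acc=0xBB9 bytes_emitted=0
After char 2 ('r'=43): chars_in_quartet=3 acc=0x2EE6B bytes_emitted=0
After char 3 ('0'=52): chars_in_quartet=4 acc=0xBB9AF4 -> emit BB 9A F4, reset; bytes_emitted=3
After char 4 ('+'=62): chars_in_quartet=1 acc=0x3E bytes_emitted=3
After char 5 ('Q'=16): chars_in_quartet=2 acc=0xF90 bytes_emitted=3
Padding '==': partial quartet acc=0xF90 -> emit F9; bytes_emitted=4

Answer: BB 9A F4 F9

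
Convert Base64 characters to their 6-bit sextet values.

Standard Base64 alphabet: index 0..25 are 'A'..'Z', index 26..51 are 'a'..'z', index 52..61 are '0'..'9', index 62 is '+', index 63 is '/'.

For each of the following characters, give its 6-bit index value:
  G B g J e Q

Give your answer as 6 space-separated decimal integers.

'G': A..Z range, ord('G') − ord('A') = 6
'B': A..Z range, ord('B') − ord('A') = 1
'g': a..z range, 26 + ord('g') − ord('a') = 32
'J': A..Z range, ord('J') − ord('A') = 9
'e': a..z range, 26 + ord('e') − ord('a') = 30
'Q': A..Z range, ord('Q') − ord('A') = 16

Answer: 6 1 32 9 30 16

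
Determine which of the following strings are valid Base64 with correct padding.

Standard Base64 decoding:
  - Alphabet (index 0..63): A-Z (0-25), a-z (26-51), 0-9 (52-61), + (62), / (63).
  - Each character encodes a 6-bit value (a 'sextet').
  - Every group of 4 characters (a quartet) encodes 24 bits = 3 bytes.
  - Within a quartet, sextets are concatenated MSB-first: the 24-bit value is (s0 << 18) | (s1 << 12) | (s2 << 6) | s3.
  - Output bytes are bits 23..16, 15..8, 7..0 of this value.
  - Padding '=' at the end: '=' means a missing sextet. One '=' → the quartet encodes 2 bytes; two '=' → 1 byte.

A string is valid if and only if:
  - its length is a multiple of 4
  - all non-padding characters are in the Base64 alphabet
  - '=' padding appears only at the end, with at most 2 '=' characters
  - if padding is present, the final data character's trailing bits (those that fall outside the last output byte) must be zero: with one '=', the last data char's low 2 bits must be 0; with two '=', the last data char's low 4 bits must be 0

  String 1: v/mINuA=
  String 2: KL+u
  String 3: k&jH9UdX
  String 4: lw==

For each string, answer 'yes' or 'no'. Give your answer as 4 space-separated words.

String 1: 'v/mINuA=' → valid
String 2: 'KL+u' → valid
String 3: 'k&jH9UdX' → invalid (bad char(s): ['&'])
String 4: 'lw==' → valid

Answer: yes yes no yes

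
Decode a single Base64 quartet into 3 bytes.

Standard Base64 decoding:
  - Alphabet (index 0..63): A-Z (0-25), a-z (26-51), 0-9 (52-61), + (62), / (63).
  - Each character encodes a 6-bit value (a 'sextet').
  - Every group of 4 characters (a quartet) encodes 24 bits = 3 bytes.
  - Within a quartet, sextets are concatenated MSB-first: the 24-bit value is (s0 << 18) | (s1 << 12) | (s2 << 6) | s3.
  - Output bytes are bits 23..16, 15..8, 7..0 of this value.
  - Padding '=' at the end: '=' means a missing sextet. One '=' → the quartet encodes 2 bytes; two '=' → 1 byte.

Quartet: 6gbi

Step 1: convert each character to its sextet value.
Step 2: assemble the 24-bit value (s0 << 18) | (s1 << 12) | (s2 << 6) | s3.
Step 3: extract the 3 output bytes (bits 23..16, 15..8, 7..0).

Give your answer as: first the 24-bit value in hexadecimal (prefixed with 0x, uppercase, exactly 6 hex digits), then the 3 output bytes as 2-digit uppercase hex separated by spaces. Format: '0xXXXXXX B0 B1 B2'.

Answer: 0xEA06E2 EA 06 E2

Derivation:
Sextets: 6=58, g=32, b=27, i=34
24-bit: (58<<18) | (32<<12) | (27<<6) | 34
      = 0xE80000 | 0x020000 | 0x0006C0 | 0x000022
      = 0xEA06E2
Bytes: (v>>16)&0xFF=EA, (v>>8)&0xFF=06, v&0xFF=E2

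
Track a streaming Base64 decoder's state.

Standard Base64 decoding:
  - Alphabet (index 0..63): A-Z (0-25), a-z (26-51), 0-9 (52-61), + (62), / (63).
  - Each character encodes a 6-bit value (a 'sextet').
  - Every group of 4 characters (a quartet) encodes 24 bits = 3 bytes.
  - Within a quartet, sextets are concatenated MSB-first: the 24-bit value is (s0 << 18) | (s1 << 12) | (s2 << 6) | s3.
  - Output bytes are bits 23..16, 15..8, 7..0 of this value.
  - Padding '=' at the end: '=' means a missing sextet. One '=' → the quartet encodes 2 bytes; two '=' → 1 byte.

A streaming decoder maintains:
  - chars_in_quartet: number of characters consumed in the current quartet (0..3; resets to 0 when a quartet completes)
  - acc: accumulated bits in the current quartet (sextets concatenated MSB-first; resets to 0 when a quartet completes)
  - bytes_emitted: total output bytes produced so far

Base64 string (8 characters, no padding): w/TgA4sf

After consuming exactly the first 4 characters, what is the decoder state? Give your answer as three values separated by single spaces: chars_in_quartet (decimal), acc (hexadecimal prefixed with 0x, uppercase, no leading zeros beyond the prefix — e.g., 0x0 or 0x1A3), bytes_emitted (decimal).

After char 0 ('w'=48): chars_in_quartet=1 acc=0x30 bytes_emitted=0
After char 1 ('/'=63): chars_in_quartet=2 acc=0xC3F bytes_emitted=0
After char 2 ('T'=19): chars_in_quartet=3 acc=0x30FD3 bytes_emitted=0
After char 3 ('g'=32): chars_in_quartet=4 acc=0xC3F4E0 -> emit C3 F4 E0, reset; bytes_emitted=3

Answer: 0 0x0 3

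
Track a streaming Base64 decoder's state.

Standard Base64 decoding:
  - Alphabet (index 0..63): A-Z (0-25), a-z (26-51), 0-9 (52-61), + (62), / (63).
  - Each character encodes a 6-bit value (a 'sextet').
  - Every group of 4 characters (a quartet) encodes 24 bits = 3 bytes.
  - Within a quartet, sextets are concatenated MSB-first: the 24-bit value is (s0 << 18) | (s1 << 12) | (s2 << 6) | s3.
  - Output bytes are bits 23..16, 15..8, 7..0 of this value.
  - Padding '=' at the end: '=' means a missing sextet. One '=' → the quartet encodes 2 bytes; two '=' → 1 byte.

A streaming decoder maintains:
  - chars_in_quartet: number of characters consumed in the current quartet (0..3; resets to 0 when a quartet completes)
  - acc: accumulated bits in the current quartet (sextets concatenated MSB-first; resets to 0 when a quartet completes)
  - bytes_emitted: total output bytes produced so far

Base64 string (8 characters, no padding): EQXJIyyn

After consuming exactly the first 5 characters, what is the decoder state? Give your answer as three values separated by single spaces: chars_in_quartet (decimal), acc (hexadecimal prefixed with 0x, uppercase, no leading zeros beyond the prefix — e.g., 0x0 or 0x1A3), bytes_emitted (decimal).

Answer: 1 0x8 3

Derivation:
After char 0 ('E'=4): chars_in_quartet=1 acc=0x4 bytes_emitted=0
After char 1 ('Q'=16): chars_in_quartet=2 acc=0x110 bytes_emitted=0
After char 2 ('X'=23): chars_in_quartet=3 acc=0x4417 bytes_emitted=0
After char 3 ('J'=9): chars_in_quartet=4 acc=0x1105C9 -> emit 11 05 C9, reset; bytes_emitted=3
After char 4 ('I'=8): chars_in_quartet=1 acc=0x8 bytes_emitted=3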